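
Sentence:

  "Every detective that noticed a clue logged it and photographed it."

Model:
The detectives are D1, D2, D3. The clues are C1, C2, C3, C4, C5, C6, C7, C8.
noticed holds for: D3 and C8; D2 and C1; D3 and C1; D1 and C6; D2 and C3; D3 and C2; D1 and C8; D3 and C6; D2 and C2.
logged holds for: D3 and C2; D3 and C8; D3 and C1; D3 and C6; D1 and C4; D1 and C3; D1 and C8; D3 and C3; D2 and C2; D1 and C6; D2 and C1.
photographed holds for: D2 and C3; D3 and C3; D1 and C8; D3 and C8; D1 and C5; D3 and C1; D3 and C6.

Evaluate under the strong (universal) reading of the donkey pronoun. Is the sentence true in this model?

"it" takes "a clue" as antecedent — a donkey pronoun bound across the clause boundary.
Strong reading: for every (d,c) with noticed(d,c), logged(d,c) ∧ photographed(d,c).
Restrictor pairs: (D1,C6) ✗  (D1,C8) ✓  (D2,C1) ✗  (D2,C2) ✗  (D2,C3) ✗  (D3,C1) ✓  (D3,C2) ✗  (D3,C6) ✓  (D3,C8) ✓
Counterexample: (D1,C6) is in noticed but fails the scope.

False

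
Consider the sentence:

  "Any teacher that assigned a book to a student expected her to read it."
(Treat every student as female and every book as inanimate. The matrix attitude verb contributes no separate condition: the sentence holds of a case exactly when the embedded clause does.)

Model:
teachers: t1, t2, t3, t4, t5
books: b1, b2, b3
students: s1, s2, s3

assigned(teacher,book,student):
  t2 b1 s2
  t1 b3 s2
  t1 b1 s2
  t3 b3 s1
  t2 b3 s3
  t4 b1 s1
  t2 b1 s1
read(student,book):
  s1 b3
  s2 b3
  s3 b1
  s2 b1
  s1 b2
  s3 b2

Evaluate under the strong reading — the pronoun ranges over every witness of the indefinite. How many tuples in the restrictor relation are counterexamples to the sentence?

"her" takes "a student" as antecedent and "it" takes "a book"; both are donkey pronouns co-varying with the restrictor.
Strong reading: for every (t,b,s) with assigned(t,b,s), read(s,b).
Restrictor triples: (t1,b1,s2)→read(s2,b1) ✓  (t1,b3,s2)→read(s2,b3) ✓  (t2,b1,s1)→read(s1,b1) ✗  (t2,b1,s2)→read(s2,b1) ✓  (t2,b3,s3)→read(s3,b3) ✗  (t3,b3,s1)→read(s1,b3) ✓  (t4,b1,s1)→read(s1,b1) ✗
Counterexamples (restrictor triples failing the scope): 3.

3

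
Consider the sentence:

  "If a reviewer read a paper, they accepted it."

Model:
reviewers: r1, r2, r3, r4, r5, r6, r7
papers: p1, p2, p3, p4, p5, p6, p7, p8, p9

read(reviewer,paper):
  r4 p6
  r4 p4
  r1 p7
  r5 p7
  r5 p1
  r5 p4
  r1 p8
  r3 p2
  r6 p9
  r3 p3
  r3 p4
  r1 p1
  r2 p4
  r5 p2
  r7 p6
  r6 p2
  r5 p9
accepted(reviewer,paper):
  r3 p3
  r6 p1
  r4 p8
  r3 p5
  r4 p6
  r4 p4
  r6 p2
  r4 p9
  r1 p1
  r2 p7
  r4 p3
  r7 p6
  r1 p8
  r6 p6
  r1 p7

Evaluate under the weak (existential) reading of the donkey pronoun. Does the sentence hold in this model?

False

"it" takes "a paper" as antecedent — a donkey pronoun bound across the clause boundary.
Weak reading: every reviewer r with some read-paper has at least one read-paper p such that accepted(r,p).
Per reviewer: r1:✓  r2:✗  r3:✓  r4:✓  r5:✗  r6:✓  r7:✓
r2 has no witness among its read-papers.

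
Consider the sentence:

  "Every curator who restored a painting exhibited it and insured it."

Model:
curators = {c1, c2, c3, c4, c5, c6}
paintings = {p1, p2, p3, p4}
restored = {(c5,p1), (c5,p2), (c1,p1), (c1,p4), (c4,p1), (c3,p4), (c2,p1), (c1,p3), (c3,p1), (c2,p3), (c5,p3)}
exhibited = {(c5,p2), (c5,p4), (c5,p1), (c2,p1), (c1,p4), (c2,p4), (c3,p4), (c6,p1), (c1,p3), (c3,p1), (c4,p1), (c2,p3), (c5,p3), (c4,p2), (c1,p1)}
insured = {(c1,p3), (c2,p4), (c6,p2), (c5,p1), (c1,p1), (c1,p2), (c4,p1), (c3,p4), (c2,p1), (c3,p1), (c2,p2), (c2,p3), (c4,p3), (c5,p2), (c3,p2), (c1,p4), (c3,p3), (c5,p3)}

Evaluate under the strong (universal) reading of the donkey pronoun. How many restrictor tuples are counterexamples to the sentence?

"it" takes "a painting" as antecedent — a donkey pronoun bound across the clause boundary.
Strong reading: for every (c,p) with restored(c,p), exhibited(c,p) ∧ insured(c,p).
Restrictor pairs: (c1,p1) ✓  (c1,p3) ✓  (c1,p4) ✓  (c2,p1) ✓  (c2,p3) ✓  (c3,p1) ✓  (c3,p4) ✓  (c4,p1) ✓  (c5,p1) ✓  (c5,p2) ✓  (c5,p3) ✓
Counterexamples (restrictor pairs failing the scope): 0.

0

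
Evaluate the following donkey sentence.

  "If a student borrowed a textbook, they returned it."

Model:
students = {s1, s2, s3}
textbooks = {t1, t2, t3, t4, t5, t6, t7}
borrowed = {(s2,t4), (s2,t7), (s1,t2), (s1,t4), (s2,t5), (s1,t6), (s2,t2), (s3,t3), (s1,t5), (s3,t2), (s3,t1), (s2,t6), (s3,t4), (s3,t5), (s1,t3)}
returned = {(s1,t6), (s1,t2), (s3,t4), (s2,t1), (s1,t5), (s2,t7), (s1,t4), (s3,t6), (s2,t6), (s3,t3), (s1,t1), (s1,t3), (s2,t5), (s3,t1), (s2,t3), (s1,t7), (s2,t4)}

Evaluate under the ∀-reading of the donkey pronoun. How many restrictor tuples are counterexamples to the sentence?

"it" takes "a textbook" as antecedent — a donkey pronoun bound across the clause boundary.
Strong reading: for every (s,t) with borrowed(s,t), returned(s,t).
Restrictor pairs: (s1,t2) ✓  (s1,t3) ✓  (s1,t4) ✓  (s1,t5) ✓  (s1,t6) ✓  (s2,t2) ✗  (s2,t4) ✓  (s2,t5) ✓  (s2,t6) ✓  (s2,t7) ✓  (s3,t1) ✓  (s3,t2) ✗  (s3,t3) ✓  (s3,t4) ✓  (s3,t5) ✗
Counterexamples (restrictor pairs failing the scope): 3.

3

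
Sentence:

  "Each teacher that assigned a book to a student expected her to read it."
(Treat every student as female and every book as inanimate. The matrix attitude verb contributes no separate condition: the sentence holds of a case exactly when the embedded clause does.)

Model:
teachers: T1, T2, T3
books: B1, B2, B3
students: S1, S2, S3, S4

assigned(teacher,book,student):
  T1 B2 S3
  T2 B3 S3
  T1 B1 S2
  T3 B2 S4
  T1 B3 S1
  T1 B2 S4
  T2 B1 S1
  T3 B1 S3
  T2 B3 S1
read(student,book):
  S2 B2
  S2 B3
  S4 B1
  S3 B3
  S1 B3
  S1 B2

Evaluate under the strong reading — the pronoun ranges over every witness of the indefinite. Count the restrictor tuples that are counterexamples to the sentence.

6

"her" takes "a student" as antecedent and "it" takes "a book"; both are donkey pronouns co-varying with the restrictor.
Strong reading: for every (t,b,s) with assigned(t,b,s), read(s,b).
Restrictor triples: (T1,B1,S2)→read(S2,B1) ✗  (T1,B2,S3)→read(S3,B2) ✗  (T1,B2,S4)→read(S4,B2) ✗  (T1,B3,S1)→read(S1,B3) ✓  (T2,B1,S1)→read(S1,B1) ✗  (T2,B3,S1)→read(S1,B3) ✓  (T2,B3,S3)→read(S3,B3) ✓  (T3,B1,S3)→read(S3,B1) ✗  (T3,B2,S4)→read(S4,B2) ✗
Counterexamples (restrictor triples failing the scope): 6.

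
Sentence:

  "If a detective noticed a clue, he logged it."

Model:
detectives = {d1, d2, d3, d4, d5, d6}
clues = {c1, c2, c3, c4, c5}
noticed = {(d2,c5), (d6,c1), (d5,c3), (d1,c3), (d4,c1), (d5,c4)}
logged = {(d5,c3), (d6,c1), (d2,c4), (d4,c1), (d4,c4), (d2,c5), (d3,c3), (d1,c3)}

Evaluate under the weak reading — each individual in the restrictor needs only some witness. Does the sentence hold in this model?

"it" takes "a clue" as antecedent — a donkey pronoun bound across the clause boundary.
Weak reading: every detective d with some noticed-clue has at least one noticed-clue c such that logged(d,c).
Per detective: d1:✓  d2:✓  d4:✓  d5:✓  d6:✓
Every detective in the restrictor has a witness.

True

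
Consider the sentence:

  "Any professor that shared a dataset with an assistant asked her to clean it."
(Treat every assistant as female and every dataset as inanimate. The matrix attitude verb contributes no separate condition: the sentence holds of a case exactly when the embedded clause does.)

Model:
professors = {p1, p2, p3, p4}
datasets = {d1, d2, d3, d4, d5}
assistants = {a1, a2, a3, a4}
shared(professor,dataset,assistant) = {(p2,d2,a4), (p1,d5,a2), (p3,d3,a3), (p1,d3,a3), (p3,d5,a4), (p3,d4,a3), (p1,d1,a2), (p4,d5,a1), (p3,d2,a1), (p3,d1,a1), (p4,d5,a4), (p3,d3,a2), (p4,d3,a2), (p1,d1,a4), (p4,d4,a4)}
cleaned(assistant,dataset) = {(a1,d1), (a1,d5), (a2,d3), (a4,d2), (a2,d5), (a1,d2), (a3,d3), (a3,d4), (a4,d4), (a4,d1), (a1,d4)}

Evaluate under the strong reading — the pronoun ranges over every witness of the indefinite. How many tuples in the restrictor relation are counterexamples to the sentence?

3

"her" takes "an assistant" as antecedent and "it" takes "a dataset"; both are donkey pronouns co-varying with the restrictor.
Strong reading: for every (p,d,a) with shared(p,d,a), cleaned(a,d).
Restrictor triples: (p1,d1,a2)→cleaned(a2,d1) ✗  (p1,d1,a4)→cleaned(a4,d1) ✓  (p1,d3,a3)→cleaned(a3,d3) ✓  (p1,d5,a2)→cleaned(a2,d5) ✓  (p2,d2,a4)→cleaned(a4,d2) ✓  (p3,d1,a1)→cleaned(a1,d1) ✓  (p3,d2,a1)→cleaned(a1,d2) ✓  (p3,d3,a2)→cleaned(a2,d3) ✓  (p3,d3,a3)→cleaned(a3,d3) ✓  (p3,d4,a3)→cleaned(a3,d4) ✓  (p3,d5,a4)→cleaned(a4,d5) ✗  (p4,d3,a2)→cleaned(a2,d3) ✓  (p4,d4,a4)→cleaned(a4,d4) ✓  (p4,d5,a1)→cleaned(a1,d5) ✓  (p4,d5,a4)→cleaned(a4,d5) ✗
Counterexamples (restrictor triples failing the scope): 3.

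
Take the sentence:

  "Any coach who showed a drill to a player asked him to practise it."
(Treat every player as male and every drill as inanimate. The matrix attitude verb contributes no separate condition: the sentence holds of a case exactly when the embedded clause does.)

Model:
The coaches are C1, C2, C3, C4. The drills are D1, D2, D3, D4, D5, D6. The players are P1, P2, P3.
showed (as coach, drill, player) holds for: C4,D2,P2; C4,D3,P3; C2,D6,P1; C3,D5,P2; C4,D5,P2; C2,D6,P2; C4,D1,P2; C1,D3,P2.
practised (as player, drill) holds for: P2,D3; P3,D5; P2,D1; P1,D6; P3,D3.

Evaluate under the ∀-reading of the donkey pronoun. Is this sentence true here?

False

"him" takes "a player" as antecedent and "it" takes "a drill"; both are donkey pronouns co-varying with the restrictor.
Strong reading: for every (c,d,p) with showed(c,d,p), practised(p,d).
Restrictor triples: (C1,D3,P2)→practised(P2,D3) ✓  (C2,D6,P1)→practised(P1,D6) ✓  (C2,D6,P2)→practised(P2,D6) ✗  (C3,D5,P2)→practised(P2,D5) ✗  (C4,D1,P2)→practised(P2,D1) ✓  (C4,D2,P2)→practised(P2,D2) ✗  (C4,D3,P3)→practised(P3,D3) ✓  (C4,D5,P2)→practised(P2,D5) ✗
Counterexample: (C2,D6,P2) — practised(P2,D6) does not hold.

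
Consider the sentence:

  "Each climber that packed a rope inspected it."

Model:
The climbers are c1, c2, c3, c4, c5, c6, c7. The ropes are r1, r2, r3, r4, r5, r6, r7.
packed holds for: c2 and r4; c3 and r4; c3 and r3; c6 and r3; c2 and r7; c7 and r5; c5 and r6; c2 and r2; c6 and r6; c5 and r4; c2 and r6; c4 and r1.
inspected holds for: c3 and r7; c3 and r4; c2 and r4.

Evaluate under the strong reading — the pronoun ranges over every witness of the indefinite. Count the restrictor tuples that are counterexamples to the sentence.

"it" takes "a rope" as antecedent — a donkey pronoun bound across the clause boundary.
Strong reading: for every (c,r) with packed(c,r), inspected(c,r).
Restrictor pairs: (c2,r2) ✗  (c2,r4) ✓  (c2,r6) ✗  (c2,r7) ✗  (c3,r3) ✗  (c3,r4) ✓  (c4,r1) ✗  (c5,r4) ✗  (c5,r6) ✗  (c6,r3) ✗  (c6,r6) ✗  (c7,r5) ✗
Counterexamples (restrictor pairs failing the scope): 10.

10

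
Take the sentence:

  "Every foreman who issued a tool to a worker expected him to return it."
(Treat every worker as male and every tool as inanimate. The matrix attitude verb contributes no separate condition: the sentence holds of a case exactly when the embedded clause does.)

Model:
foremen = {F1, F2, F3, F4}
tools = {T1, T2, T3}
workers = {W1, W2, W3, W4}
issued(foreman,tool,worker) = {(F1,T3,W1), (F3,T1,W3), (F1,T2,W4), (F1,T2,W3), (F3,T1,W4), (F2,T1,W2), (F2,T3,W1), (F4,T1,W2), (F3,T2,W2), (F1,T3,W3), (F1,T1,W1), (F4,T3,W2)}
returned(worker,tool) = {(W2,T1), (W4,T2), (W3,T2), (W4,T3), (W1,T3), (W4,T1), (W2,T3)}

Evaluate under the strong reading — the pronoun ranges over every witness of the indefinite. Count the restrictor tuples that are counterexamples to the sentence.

4

"him" takes "a worker" as antecedent and "it" takes "a tool"; both are donkey pronouns co-varying with the restrictor.
Strong reading: for every (f,t,w) with issued(f,t,w), returned(w,t).
Restrictor triples: (F1,T1,W1)→returned(W1,T1) ✗  (F1,T2,W3)→returned(W3,T2) ✓  (F1,T2,W4)→returned(W4,T2) ✓  (F1,T3,W1)→returned(W1,T3) ✓  (F1,T3,W3)→returned(W3,T3) ✗  (F2,T1,W2)→returned(W2,T1) ✓  (F2,T3,W1)→returned(W1,T3) ✓  (F3,T1,W3)→returned(W3,T1) ✗  (F3,T1,W4)→returned(W4,T1) ✓  (F3,T2,W2)→returned(W2,T2) ✗  (F4,T1,W2)→returned(W2,T1) ✓  (F4,T3,W2)→returned(W2,T3) ✓
Counterexamples (restrictor triples failing the scope): 4.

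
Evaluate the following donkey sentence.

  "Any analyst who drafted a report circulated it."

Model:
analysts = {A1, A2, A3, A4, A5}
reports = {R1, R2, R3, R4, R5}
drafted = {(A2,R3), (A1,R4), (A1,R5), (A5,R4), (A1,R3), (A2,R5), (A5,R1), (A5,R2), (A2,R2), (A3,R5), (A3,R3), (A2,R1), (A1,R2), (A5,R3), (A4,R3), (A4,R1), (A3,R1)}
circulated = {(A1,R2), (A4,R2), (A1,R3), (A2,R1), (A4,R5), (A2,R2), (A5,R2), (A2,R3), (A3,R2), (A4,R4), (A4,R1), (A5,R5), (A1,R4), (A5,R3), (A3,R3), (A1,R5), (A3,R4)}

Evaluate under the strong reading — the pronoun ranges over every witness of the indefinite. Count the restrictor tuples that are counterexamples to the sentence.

"it" takes "a report" as antecedent — a donkey pronoun bound across the clause boundary.
Strong reading: for every (a,r) with drafted(a,r), circulated(a,r).
Restrictor pairs: (A1,R2) ✓  (A1,R3) ✓  (A1,R4) ✓  (A1,R5) ✓  (A2,R1) ✓  (A2,R2) ✓  (A2,R3) ✓  (A2,R5) ✗  (A3,R1) ✗  (A3,R3) ✓  (A3,R5) ✗  (A4,R1) ✓  (A4,R3) ✗  (A5,R1) ✗  (A5,R2) ✓  (A5,R3) ✓  (A5,R4) ✗
Counterexamples (restrictor pairs failing the scope): 6.

6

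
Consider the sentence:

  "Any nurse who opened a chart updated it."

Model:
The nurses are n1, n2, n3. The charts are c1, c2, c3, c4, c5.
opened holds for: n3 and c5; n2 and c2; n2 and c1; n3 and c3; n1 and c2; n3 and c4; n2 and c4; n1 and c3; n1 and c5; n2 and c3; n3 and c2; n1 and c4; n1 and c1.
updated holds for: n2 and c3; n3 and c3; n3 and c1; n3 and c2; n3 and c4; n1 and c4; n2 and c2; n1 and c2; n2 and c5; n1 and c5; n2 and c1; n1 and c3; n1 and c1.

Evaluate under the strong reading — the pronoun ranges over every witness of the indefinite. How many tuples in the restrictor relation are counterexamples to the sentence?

2

"it" takes "a chart" as antecedent — a donkey pronoun bound across the clause boundary.
Strong reading: for every (n,c) with opened(n,c), updated(n,c).
Restrictor pairs: (n1,c1) ✓  (n1,c2) ✓  (n1,c3) ✓  (n1,c4) ✓  (n1,c5) ✓  (n2,c1) ✓  (n2,c2) ✓  (n2,c3) ✓  (n2,c4) ✗  (n3,c2) ✓  (n3,c3) ✓  (n3,c4) ✓  (n3,c5) ✗
Counterexamples (restrictor pairs failing the scope): 2.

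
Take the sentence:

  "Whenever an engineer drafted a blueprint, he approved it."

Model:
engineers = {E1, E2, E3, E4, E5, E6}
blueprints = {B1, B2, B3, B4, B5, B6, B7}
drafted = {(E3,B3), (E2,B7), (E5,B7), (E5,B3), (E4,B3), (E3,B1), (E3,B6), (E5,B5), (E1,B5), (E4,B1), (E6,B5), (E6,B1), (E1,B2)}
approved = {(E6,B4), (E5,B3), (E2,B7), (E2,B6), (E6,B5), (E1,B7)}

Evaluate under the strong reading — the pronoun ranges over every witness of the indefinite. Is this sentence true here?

False

"it" takes "a blueprint" as antecedent — a donkey pronoun bound across the clause boundary.
Strong reading: for every (e,b) with drafted(e,b), approved(e,b).
Restrictor pairs: (E1,B2) ✗  (E1,B5) ✗  (E2,B7) ✓  (E3,B1) ✗  (E3,B3) ✗  (E3,B6) ✗  (E4,B1) ✗  (E4,B3) ✗  (E5,B3) ✓  (E5,B5) ✗  (E5,B7) ✗  (E6,B1) ✗  (E6,B5) ✓
Counterexample: (E1,B2) is in drafted but fails the scope.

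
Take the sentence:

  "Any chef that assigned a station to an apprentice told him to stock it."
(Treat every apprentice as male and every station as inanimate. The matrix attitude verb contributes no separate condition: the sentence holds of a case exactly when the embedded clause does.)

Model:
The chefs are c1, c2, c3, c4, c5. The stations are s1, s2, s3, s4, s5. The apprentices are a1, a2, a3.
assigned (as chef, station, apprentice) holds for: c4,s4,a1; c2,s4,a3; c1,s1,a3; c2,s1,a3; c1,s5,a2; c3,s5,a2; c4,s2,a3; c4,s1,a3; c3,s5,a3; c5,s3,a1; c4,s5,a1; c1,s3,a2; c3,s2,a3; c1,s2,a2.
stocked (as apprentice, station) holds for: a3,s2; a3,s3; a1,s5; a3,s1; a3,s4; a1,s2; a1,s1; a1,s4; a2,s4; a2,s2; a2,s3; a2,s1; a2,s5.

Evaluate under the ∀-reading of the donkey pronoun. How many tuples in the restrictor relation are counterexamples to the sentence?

2

"him" takes "an apprentice" as antecedent and "it" takes "a station"; both are donkey pronouns co-varying with the restrictor.
Strong reading: for every (c,s,a) with assigned(c,s,a), stocked(a,s).
Restrictor triples: (c1,s1,a3)→stocked(a3,s1) ✓  (c1,s2,a2)→stocked(a2,s2) ✓  (c1,s3,a2)→stocked(a2,s3) ✓  (c1,s5,a2)→stocked(a2,s5) ✓  (c2,s1,a3)→stocked(a3,s1) ✓  (c2,s4,a3)→stocked(a3,s4) ✓  (c3,s2,a3)→stocked(a3,s2) ✓  (c3,s5,a2)→stocked(a2,s5) ✓  (c3,s5,a3)→stocked(a3,s5) ✗  (c4,s1,a3)→stocked(a3,s1) ✓  (c4,s2,a3)→stocked(a3,s2) ✓  (c4,s4,a1)→stocked(a1,s4) ✓  (c4,s5,a1)→stocked(a1,s5) ✓  (c5,s3,a1)→stocked(a1,s3) ✗
Counterexamples (restrictor triples failing the scope): 2.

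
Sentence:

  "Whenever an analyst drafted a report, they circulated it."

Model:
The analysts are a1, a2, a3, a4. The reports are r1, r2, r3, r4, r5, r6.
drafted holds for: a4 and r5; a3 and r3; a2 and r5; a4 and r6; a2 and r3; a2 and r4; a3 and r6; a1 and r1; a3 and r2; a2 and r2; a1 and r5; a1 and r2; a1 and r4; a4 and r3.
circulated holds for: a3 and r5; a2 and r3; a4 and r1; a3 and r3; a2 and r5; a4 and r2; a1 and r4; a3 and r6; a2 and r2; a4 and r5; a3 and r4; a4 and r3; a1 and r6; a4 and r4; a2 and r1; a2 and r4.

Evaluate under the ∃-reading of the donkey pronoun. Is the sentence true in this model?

True

"it" takes "a report" as antecedent — a donkey pronoun bound across the clause boundary.
Weak reading: every analyst a with some drafted-report has at least one drafted-report r such that circulated(a,r).
Per analyst: a1:✓  a2:✓  a3:✓  a4:✓
Every analyst in the restrictor has a witness.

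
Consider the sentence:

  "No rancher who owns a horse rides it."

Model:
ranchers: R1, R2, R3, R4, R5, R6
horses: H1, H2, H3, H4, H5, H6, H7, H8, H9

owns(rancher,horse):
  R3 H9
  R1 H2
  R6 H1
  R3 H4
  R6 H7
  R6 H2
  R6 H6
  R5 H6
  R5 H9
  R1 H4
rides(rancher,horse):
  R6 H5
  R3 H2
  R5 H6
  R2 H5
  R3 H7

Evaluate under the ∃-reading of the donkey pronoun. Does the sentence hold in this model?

"it" takes "a horse" as antecedent — a donkey pronoun bound across the clause boundary.
Truth condition: for no (r,h) with owns(r,h) does rides(r,h) hold.
Restrictor pairs — does the scope hold? (R1,H2):fails  (R1,H4):fails  (R3,H4):fails  (R3,H9):fails  (R5,H6):holds  (R5,H9):fails  (R6,H1):fails  (R6,H2):fails  (R6,H6):fails  (R6,H7):fails
Scope holds for 1 pair(s), so the sentence is false.

False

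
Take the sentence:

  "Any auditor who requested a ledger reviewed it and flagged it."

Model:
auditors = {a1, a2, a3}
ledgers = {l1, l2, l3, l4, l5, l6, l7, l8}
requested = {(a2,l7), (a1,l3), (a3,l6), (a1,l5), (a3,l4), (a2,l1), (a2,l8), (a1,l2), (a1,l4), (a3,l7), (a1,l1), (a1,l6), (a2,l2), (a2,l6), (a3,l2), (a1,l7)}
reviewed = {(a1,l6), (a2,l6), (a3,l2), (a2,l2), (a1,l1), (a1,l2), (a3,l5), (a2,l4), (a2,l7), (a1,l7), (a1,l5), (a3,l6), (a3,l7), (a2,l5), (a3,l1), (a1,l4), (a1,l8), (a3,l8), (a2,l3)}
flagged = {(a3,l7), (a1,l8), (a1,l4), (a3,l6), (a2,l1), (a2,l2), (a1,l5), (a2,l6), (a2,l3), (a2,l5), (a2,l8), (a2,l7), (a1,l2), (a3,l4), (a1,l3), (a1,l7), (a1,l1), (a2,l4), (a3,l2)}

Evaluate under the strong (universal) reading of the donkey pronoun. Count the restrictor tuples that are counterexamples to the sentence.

"it" takes "a ledger" as antecedent — a donkey pronoun bound across the clause boundary.
Strong reading: for every (a,l) with requested(a,l), reviewed(a,l) ∧ flagged(a,l).
Restrictor pairs: (a1,l1) ✓  (a1,l2) ✓  (a1,l3) ✗  (a1,l4) ✓  (a1,l5) ✓  (a1,l6) ✗  (a1,l7) ✓  (a2,l1) ✗  (a2,l2) ✓  (a2,l6) ✓  (a2,l7) ✓  (a2,l8) ✗  (a3,l2) ✓  (a3,l4) ✗  (a3,l6) ✓  (a3,l7) ✓
Counterexamples (restrictor pairs failing the scope): 5.

5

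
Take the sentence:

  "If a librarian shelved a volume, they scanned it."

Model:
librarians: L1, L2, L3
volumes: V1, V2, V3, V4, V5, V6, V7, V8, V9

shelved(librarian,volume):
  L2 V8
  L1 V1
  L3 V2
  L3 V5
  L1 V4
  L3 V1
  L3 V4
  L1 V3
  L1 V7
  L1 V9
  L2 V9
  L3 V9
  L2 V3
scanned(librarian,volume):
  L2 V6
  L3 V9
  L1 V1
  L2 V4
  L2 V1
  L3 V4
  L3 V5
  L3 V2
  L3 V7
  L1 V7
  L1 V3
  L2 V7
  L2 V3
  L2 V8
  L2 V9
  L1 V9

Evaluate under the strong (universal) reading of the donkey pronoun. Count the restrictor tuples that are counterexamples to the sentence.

2

"it" takes "a volume" as antecedent — a donkey pronoun bound across the clause boundary.
Strong reading: for every (l,v) with shelved(l,v), scanned(l,v).
Restrictor pairs: (L1,V1) ✓  (L1,V3) ✓  (L1,V4) ✗  (L1,V7) ✓  (L1,V9) ✓  (L2,V3) ✓  (L2,V8) ✓  (L2,V9) ✓  (L3,V1) ✗  (L3,V2) ✓  (L3,V4) ✓  (L3,V5) ✓  (L3,V9) ✓
Counterexamples (restrictor pairs failing the scope): 2.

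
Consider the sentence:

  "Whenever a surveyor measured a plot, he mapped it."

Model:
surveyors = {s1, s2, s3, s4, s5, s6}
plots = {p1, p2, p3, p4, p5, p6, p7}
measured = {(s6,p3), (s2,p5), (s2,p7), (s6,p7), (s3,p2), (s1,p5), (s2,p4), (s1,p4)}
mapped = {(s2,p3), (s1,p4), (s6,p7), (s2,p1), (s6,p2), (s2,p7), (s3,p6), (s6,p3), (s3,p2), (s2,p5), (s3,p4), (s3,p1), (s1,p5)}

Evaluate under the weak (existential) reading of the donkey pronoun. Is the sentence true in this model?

True

"it" takes "a plot" as antecedent — a donkey pronoun bound across the clause boundary.
Weak reading: every surveyor s with some measured-plot has at least one measured-plot p such that mapped(s,p).
Per surveyor: s1:✓  s2:✓  s3:✓  s6:✓
Every surveyor in the restrictor has a witness.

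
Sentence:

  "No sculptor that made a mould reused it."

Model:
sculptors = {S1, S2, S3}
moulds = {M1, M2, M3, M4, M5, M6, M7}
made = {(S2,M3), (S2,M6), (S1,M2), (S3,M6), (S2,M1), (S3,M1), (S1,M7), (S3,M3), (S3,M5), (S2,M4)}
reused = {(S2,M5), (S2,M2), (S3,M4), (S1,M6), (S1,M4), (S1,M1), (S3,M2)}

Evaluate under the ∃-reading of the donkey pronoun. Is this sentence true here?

True

"it" takes "a mould" as antecedent — a donkey pronoun bound across the clause boundary.
Truth condition: for no (s,m) with made(s,m) does reused(s,m) hold.
Restrictor pairs — does the scope hold? (S1,M2):fails  (S1,M7):fails  (S2,M1):fails  (S2,M3):fails  (S2,M4):fails  (S2,M6):fails  (S3,M1):fails  (S3,M3):fails  (S3,M5):fails  (S3,M6):fails
Scope holds for no restrictor pair, so the sentence is true.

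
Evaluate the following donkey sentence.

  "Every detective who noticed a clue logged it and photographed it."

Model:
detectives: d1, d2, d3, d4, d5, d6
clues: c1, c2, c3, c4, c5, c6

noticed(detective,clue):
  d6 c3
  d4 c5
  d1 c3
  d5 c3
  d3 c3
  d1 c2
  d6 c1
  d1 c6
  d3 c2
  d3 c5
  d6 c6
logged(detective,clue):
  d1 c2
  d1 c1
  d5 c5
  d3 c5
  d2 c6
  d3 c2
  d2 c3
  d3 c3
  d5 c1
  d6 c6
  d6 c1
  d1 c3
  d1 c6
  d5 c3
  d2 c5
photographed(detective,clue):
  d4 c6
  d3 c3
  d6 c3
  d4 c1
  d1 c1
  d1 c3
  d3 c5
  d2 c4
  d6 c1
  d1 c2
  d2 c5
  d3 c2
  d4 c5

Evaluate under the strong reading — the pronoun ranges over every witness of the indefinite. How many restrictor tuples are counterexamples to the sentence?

"it" takes "a clue" as antecedent — a donkey pronoun bound across the clause boundary.
Strong reading: for every (d,c) with noticed(d,c), logged(d,c) ∧ photographed(d,c).
Restrictor pairs: (d1,c2) ✓  (d1,c3) ✓  (d1,c6) ✗  (d3,c2) ✓  (d3,c3) ✓  (d3,c5) ✓  (d4,c5) ✗  (d5,c3) ✗  (d6,c1) ✓  (d6,c3) ✗  (d6,c6) ✗
Counterexamples (restrictor pairs failing the scope): 5.

5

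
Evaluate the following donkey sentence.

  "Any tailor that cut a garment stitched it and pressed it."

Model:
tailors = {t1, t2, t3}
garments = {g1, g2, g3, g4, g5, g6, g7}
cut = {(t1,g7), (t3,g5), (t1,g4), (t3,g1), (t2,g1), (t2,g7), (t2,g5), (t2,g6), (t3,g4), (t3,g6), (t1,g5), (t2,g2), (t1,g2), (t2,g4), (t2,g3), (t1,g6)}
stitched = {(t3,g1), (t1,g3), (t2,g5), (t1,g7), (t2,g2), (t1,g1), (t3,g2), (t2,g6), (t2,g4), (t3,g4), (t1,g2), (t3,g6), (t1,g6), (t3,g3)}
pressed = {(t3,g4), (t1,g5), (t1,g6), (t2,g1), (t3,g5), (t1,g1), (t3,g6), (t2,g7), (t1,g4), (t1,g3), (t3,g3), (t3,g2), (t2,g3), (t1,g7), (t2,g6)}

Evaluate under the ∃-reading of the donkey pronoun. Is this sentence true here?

True

"it" takes "a garment" as antecedent — a donkey pronoun bound across the clause boundary.
Weak reading: every tailor t with some cut-garment has at least one cut-garment g such that stitched(t,g) ∧ pressed(t,g).
Per tailor: t1:✓  t2:✓  t3:✓
Every tailor in the restrictor has a witness.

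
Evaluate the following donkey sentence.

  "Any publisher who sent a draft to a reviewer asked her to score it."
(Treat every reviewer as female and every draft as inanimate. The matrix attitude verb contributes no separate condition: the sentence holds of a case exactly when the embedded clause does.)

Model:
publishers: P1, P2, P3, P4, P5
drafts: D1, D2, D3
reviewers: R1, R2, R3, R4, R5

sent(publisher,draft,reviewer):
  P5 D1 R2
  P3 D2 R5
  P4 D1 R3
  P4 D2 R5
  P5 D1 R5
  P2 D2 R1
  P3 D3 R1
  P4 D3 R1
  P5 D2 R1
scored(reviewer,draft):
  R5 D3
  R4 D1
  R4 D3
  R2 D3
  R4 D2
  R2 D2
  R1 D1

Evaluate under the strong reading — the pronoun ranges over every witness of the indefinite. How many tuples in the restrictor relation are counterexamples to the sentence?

"her" takes "a reviewer" as antecedent and "it" takes "a draft"; both are donkey pronouns co-varying with the restrictor.
Strong reading: for every (p,d,r) with sent(p,d,r), scored(r,d).
Restrictor triples: (P2,D2,R1)→scored(R1,D2) ✗  (P3,D2,R5)→scored(R5,D2) ✗  (P3,D3,R1)→scored(R1,D3) ✗  (P4,D1,R3)→scored(R3,D1) ✗  (P4,D2,R5)→scored(R5,D2) ✗  (P4,D3,R1)→scored(R1,D3) ✗  (P5,D1,R2)→scored(R2,D1) ✗  (P5,D1,R5)→scored(R5,D1) ✗  (P5,D2,R1)→scored(R1,D2) ✗
Counterexamples (restrictor triples failing the scope): 9.

9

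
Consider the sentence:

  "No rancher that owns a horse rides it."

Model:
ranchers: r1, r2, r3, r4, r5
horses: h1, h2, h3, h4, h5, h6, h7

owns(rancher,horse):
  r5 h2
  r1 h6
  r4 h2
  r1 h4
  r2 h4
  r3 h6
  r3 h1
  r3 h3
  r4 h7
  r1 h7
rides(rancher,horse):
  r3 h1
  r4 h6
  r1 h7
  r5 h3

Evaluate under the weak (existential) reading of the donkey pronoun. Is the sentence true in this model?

"it" takes "a horse" as antecedent — a donkey pronoun bound across the clause boundary.
Truth condition: for no (r,h) with owns(r,h) does rides(r,h) hold.
Restrictor pairs — does the scope hold? (r1,h4):fails  (r1,h6):fails  (r1,h7):holds  (r2,h4):fails  (r3,h1):holds  (r3,h3):fails  (r3,h6):fails  (r4,h2):fails  (r4,h7):fails  (r5,h2):fails
Scope holds for 2 pair(s), so the sentence is false.

False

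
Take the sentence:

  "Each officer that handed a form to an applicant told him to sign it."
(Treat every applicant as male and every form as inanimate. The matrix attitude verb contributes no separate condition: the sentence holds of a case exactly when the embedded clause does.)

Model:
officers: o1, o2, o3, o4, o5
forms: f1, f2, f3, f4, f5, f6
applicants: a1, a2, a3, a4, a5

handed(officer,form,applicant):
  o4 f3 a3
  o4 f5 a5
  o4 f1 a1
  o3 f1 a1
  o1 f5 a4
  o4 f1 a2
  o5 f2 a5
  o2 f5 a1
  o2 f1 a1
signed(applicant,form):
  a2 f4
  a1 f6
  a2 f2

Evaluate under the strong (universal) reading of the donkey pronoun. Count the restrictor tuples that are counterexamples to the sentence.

9

"him" takes "an applicant" as antecedent and "it" takes "a form"; both are donkey pronouns co-varying with the restrictor.
Strong reading: for every (o,f,a) with handed(o,f,a), signed(a,f).
Restrictor triples: (o1,f5,a4)→signed(a4,f5) ✗  (o2,f1,a1)→signed(a1,f1) ✗  (o2,f5,a1)→signed(a1,f5) ✗  (o3,f1,a1)→signed(a1,f1) ✗  (o4,f1,a1)→signed(a1,f1) ✗  (o4,f1,a2)→signed(a2,f1) ✗  (o4,f3,a3)→signed(a3,f3) ✗  (o4,f5,a5)→signed(a5,f5) ✗  (o5,f2,a5)→signed(a5,f2) ✗
Counterexamples (restrictor triples failing the scope): 9.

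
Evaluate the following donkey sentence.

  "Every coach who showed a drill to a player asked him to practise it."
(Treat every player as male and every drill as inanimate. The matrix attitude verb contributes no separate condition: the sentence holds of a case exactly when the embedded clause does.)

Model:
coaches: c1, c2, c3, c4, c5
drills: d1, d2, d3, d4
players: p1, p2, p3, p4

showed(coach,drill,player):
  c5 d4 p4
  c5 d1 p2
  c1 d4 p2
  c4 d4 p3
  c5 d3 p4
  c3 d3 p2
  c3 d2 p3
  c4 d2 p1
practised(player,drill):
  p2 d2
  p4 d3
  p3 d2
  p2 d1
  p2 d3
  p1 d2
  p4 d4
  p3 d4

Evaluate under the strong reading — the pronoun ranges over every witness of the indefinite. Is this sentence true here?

False

"him" takes "a player" as antecedent and "it" takes "a drill"; both are donkey pronouns co-varying with the restrictor.
Strong reading: for every (c,d,p) with showed(c,d,p), practised(p,d).
Restrictor triples: (c1,d4,p2)→practised(p2,d4) ✗  (c3,d2,p3)→practised(p3,d2) ✓  (c3,d3,p2)→practised(p2,d3) ✓  (c4,d2,p1)→practised(p1,d2) ✓  (c4,d4,p3)→practised(p3,d4) ✓  (c5,d1,p2)→practised(p2,d1) ✓  (c5,d3,p4)→practised(p4,d3) ✓  (c5,d4,p4)→practised(p4,d4) ✓
Counterexample: (c1,d4,p2) — practised(p2,d4) does not hold.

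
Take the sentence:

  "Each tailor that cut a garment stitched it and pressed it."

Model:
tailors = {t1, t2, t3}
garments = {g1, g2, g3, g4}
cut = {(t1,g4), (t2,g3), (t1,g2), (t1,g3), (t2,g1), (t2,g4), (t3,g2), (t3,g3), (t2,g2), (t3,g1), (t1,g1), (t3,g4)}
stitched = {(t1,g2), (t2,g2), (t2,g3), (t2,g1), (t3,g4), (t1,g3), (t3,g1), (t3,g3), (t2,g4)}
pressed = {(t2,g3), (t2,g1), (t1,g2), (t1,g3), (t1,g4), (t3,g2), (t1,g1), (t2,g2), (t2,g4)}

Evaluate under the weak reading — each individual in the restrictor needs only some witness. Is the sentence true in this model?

False

"it" takes "a garment" as antecedent — a donkey pronoun bound across the clause boundary.
Weak reading: every tailor t with some cut-garment has at least one cut-garment g such that stitched(t,g) ∧ pressed(t,g).
Per tailor: t1:✓  t2:✓  t3:✗
t3 has no witness among its cut-garments.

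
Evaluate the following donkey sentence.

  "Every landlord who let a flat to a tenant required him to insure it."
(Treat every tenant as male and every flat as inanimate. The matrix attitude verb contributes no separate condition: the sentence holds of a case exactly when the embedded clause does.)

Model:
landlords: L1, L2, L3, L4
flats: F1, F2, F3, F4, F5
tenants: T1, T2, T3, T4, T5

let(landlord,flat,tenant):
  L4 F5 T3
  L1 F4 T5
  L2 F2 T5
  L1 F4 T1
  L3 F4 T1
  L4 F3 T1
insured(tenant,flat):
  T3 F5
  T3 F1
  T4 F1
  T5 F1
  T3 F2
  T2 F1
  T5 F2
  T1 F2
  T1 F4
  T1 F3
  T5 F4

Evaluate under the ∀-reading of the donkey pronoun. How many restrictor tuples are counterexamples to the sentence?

"him" takes "a tenant" as antecedent and "it" takes "a flat"; both are donkey pronouns co-varying with the restrictor.
Strong reading: for every (l,f,t) with let(l,f,t), insured(t,f).
Restrictor triples: (L1,F4,T1)→insured(T1,F4) ✓  (L1,F4,T5)→insured(T5,F4) ✓  (L2,F2,T5)→insured(T5,F2) ✓  (L3,F4,T1)→insured(T1,F4) ✓  (L4,F3,T1)→insured(T1,F3) ✓  (L4,F5,T3)→insured(T3,F5) ✓
Counterexamples (restrictor triples failing the scope): 0.

0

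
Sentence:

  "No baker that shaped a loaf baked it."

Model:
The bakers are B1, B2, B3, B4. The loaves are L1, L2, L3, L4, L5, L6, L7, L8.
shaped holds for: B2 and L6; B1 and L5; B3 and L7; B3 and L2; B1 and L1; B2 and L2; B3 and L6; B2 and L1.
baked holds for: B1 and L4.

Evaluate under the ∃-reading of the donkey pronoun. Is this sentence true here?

"it" takes "a loaf" as antecedent — a donkey pronoun bound across the clause boundary.
Truth condition: for no (b,l) with shaped(b,l) does baked(b,l) hold.
Restrictor pairs — does the scope hold? (B1,L1):fails  (B1,L5):fails  (B2,L1):fails  (B2,L2):fails  (B2,L6):fails  (B3,L2):fails  (B3,L6):fails  (B3,L7):fails
Scope holds for no restrictor pair, so the sentence is true.

True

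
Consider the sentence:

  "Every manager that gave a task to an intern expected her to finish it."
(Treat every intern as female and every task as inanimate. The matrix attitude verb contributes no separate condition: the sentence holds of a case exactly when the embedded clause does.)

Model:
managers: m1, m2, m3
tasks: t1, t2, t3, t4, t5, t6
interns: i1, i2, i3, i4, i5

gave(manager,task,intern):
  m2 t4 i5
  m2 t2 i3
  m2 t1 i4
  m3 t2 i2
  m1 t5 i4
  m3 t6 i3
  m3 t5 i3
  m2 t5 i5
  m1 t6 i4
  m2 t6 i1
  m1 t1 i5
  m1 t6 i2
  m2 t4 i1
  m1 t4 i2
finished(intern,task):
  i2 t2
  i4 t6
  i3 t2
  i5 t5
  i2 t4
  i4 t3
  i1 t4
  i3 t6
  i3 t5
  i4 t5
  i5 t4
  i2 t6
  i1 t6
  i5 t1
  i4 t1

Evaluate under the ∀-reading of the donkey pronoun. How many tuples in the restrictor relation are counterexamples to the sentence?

0

"her" takes "an intern" as antecedent and "it" takes "a task"; both are donkey pronouns co-varying with the restrictor.
Strong reading: for every (m,t,i) with gave(m,t,i), finished(i,t).
Restrictor triples: (m1,t1,i5)→finished(i5,t1) ✓  (m1,t4,i2)→finished(i2,t4) ✓  (m1,t5,i4)→finished(i4,t5) ✓  (m1,t6,i2)→finished(i2,t6) ✓  (m1,t6,i4)→finished(i4,t6) ✓  (m2,t1,i4)→finished(i4,t1) ✓  (m2,t2,i3)→finished(i3,t2) ✓  (m2,t4,i1)→finished(i1,t4) ✓  (m2,t4,i5)→finished(i5,t4) ✓  (m2,t5,i5)→finished(i5,t5) ✓  (m2,t6,i1)→finished(i1,t6) ✓  (m3,t2,i2)→finished(i2,t2) ✓  (m3,t5,i3)→finished(i3,t5) ✓  (m3,t6,i3)→finished(i3,t6) ✓
Counterexamples (restrictor triples failing the scope): 0.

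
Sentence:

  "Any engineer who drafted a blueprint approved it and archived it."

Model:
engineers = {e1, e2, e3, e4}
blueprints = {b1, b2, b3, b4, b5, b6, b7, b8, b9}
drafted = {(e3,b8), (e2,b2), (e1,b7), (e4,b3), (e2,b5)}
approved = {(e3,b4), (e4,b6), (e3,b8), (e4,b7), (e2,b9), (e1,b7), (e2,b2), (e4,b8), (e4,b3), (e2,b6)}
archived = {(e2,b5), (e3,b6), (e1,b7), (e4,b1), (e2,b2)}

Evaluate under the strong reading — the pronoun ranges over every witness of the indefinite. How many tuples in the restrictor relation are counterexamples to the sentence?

3

"it" takes "a blueprint" as antecedent — a donkey pronoun bound across the clause boundary.
Strong reading: for every (e,b) with drafted(e,b), approved(e,b) ∧ archived(e,b).
Restrictor pairs: (e1,b7) ✓  (e2,b2) ✓  (e2,b5) ✗  (e3,b8) ✗  (e4,b3) ✗
Counterexamples (restrictor pairs failing the scope): 3.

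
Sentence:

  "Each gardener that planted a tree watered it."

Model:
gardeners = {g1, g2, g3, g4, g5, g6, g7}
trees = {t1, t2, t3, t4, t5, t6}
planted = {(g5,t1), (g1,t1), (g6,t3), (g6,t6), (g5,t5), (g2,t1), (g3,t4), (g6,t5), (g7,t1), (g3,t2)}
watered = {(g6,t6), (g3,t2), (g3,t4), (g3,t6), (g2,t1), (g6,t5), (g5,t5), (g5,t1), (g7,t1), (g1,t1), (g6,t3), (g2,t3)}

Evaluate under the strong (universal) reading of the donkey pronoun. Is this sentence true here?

True

"it" takes "a tree" as antecedent — a donkey pronoun bound across the clause boundary.
Strong reading: for every (g,t) with planted(g,t), watered(g,t).
Restrictor pairs: (g1,t1) ✓  (g2,t1) ✓  (g3,t2) ✓  (g3,t4) ✓  (g5,t1) ✓  (g5,t5) ✓  (g6,t3) ✓  (g6,t5) ✓  (g6,t6) ✓  (g7,t1) ✓
Every restrictor pair satisfies the scope.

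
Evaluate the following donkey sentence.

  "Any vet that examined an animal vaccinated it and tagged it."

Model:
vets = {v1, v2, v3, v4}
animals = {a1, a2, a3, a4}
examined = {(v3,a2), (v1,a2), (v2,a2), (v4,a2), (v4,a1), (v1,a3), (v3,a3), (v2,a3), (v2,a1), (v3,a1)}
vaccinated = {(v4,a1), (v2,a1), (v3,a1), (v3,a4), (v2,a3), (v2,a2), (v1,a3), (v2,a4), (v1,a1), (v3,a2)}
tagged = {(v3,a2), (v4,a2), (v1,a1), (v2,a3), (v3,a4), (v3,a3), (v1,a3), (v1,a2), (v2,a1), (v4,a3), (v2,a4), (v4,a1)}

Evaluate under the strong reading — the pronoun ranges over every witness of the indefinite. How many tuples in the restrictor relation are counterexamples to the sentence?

5

"it" takes "an animal" as antecedent — a donkey pronoun bound across the clause boundary.
Strong reading: for every (v,a) with examined(v,a), vaccinated(v,a) ∧ tagged(v,a).
Restrictor pairs: (v1,a2) ✗  (v1,a3) ✓  (v2,a1) ✓  (v2,a2) ✗  (v2,a3) ✓  (v3,a1) ✗  (v3,a2) ✓  (v3,a3) ✗  (v4,a1) ✓  (v4,a2) ✗
Counterexamples (restrictor pairs failing the scope): 5.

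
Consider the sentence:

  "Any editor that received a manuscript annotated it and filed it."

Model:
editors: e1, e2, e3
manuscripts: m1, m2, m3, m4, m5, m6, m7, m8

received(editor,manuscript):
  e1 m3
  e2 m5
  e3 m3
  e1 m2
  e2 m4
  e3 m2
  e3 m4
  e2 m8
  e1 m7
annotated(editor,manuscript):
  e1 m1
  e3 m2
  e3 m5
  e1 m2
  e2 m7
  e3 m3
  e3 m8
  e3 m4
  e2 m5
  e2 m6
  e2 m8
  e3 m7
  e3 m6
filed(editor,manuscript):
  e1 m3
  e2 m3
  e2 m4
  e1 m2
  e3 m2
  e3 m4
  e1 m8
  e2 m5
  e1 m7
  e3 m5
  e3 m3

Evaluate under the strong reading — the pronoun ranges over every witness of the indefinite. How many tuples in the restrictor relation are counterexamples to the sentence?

"it" takes "a manuscript" as antecedent — a donkey pronoun bound across the clause boundary.
Strong reading: for every (e,m) with received(e,m), annotated(e,m) ∧ filed(e,m).
Restrictor pairs: (e1,m2) ✓  (e1,m3) ✗  (e1,m7) ✗  (e2,m4) ✗  (e2,m5) ✓  (e2,m8) ✗  (e3,m2) ✓  (e3,m3) ✓  (e3,m4) ✓
Counterexamples (restrictor pairs failing the scope): 4.

4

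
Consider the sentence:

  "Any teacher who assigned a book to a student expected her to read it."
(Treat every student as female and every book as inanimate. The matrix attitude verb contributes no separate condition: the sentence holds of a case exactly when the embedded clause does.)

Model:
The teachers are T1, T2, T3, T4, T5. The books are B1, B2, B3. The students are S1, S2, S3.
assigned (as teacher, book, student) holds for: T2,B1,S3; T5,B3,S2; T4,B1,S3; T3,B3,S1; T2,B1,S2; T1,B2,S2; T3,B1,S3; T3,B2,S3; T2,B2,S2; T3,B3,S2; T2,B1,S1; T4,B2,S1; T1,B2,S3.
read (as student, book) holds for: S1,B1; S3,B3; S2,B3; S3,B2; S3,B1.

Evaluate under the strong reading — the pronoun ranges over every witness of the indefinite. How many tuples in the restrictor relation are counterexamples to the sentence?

"her" takes "a student" as antecedent and "it" takes "a book"; both are donkey pronouns co-varying with the restrictor.
Strong reading: for every (t,b,s) with assigned(t,b,s), read(s,b).
Restrictor triples: (T1,B2,S2)→read(S2,B2) ✗  (T1,B2,S3)→read(S3,B2) ✓  (T2,B1,S1)→read(S1,B1) ✓  (T2,B1,S2)→read(S2,B1) ✗  (T2,B1,S3)→read(S3,B1) ✓  (T2,B2,S2)→read(S2,B2) ✗  (T3,B1,S3)→read(S3,B1) ✓  (T3,B2,S3)→read(S3,B2) ✓  (T3,B3,S1)→read(S1,B3) ✗  (T3,B3,S2)→read(S2,B3) ✓  (T4,B1,S3)→read(S3,B1) ✓  (T4,B2,S1)→read(S1,B2) ✗  (T5,B3,S2)→read(S2,B3) ✓
Counterexamples (restrictor triples failing the scope): 5.

5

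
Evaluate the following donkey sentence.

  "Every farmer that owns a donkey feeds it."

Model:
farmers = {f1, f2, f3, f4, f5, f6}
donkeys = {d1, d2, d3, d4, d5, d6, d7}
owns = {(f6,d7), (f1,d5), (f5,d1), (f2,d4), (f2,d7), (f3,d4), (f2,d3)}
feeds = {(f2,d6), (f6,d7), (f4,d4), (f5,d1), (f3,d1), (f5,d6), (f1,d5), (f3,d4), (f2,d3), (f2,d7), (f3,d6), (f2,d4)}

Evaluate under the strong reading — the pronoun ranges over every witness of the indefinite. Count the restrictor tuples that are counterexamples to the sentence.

0

"it" takes "a donkey" as antecedent — a donkey pronoun bound across the clause boundary.
Strong reading: for every (f,d) with owns(f,d), feeds(f,d).
Restrictor pairs: (f1,d5) ✓  (f2,d3) ✓  (f2,d4) ✓  (f2,d7) ✓  (f3,d4) ✓  (f5,d1) ✓  (f6,d7) ✓
Counterexamples (restrictor pairs failing the scope): 0.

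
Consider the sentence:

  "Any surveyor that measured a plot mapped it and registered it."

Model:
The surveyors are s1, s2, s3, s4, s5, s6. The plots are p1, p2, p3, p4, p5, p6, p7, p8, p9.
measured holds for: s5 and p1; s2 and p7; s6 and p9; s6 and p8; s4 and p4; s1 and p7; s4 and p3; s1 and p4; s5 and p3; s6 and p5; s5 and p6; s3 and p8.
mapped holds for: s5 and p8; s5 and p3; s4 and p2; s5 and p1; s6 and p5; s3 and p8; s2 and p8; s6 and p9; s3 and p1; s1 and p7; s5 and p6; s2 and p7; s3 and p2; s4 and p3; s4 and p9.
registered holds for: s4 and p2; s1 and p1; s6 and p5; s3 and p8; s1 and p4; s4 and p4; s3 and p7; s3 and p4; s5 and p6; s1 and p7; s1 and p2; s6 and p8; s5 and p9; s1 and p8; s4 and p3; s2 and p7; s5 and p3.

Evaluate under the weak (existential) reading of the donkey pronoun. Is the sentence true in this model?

True

"it" takes "a plot" as antecedent — a donkey pronoun bound across the clause boundary.
Weak reading: every surveyor s with some measured-plot has at least one measured-plot p such that mapped(s,p) ∧ registered(s,p).
Per surveyor: s1:✓  s2:✓  s3:✓  s4:✓  s5:✓  s6:✓
Every surveyor in the restrictor has a witness.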